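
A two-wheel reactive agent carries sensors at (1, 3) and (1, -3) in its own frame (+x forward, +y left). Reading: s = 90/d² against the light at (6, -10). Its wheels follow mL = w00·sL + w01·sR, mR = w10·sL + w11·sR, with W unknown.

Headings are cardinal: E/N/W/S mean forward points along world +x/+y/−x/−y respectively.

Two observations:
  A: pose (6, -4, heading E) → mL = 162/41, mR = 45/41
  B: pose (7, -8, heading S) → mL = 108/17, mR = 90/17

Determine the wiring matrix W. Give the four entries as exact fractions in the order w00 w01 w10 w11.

-1/2 1/2 1 0

obs A: pose=(6,-4,E) → sL=45/41, sR=9, mL=162/41, mR=45/41
obs B: pose=(7,-8,S) → sL=90/17, sR=18, mL=108/17, mR=90/17
sensor matrix S = [[45/41, 9], [90/17, 18]]; det S = -19440/697
solve [mL_A; mL_B] = S·[w00; w01] and [mR_A; mR_B] = S·[w10; w11]:
  w00 = -1/2, w01 = 1/2, w10 = 1, w11 = 0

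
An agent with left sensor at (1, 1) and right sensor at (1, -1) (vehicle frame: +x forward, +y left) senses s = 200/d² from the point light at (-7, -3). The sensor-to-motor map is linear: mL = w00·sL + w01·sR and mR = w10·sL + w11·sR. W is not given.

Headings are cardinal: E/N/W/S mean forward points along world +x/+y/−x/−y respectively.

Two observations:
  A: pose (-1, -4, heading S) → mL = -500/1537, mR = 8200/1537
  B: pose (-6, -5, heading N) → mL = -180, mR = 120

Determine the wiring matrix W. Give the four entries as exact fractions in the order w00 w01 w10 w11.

obs A: pose=(-1,-4,S) → sL=200/53, sR=200/29, mL=-500/1537, mR=8200/1537
obs B: pose=(-6,-5,N) → sL=200, sR=40, mL=-180, mR=120
sensor matrix S = [[200/53, 200/29], [200, 40]]; det S = -1888000/1537
solve [mL_A; mL_B] = S·[w00; w01] and [mR_A; mR_B] = S·[w10; w11]:
  w00 = -1, w01 = 1/2, w10 = 1/2, w11 = 1/2

-1 1/2 1/2 1/2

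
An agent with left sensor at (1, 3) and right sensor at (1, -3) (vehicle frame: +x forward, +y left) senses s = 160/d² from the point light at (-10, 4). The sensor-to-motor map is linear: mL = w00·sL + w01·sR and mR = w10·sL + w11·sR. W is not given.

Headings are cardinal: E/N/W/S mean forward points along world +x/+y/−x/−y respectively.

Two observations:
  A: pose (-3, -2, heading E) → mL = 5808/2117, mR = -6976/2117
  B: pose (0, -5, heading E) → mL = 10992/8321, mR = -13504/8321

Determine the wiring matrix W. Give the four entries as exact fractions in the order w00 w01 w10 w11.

1 1/2 -1 -1

obs A: pose=(-3,-2,E) → sL=160/73, sR=32/29, mL=5808/2117, mR=-6976/2117
obs B: pose=(0,-5,E) → sL=160/157, sR=32/53, mL=10992/8321, mR=-13504/8321
sensor matrix S = [[160/73, 32/29], [160/157, 32/53]]; det S = 3502080/17615557
solve [mL_A; mL_B] = S·[w00; w01] and [mR_A; mR_B] = S·[w10; w11]:
  w00 = 1, w01 = 1/2, w10 = -1, w11 = -1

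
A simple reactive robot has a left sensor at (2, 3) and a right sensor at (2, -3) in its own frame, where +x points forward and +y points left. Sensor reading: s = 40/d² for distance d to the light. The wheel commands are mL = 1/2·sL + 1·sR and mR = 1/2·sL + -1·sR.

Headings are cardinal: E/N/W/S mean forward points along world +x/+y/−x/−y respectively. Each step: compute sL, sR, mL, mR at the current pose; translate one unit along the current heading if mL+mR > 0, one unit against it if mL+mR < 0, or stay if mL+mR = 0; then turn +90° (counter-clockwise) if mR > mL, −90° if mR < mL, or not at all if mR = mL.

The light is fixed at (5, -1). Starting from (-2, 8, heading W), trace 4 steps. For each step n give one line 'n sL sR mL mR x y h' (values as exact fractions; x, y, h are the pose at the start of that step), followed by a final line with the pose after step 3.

0 40/117 8/45 68/195 -4/585 -2 8 W
1 20/121 20/73 3150/8833 -1690/8833 -3 8 N
2 8/41 8/17 396/697 -260/697 -3 9 E
3 1/2 10/41 81/164 1/164 -2 9 S
final -2 8 W

n=0: pose=(-2,8,W); sL=40/117, sR=8/45; mL=68/195, mR=-4/585; mL+mR=40/117 → advance +1; mR−mL=-16/45 → turn -1·90°
n=1: pose=(-3,8,N); sL=20/121, sR=20/73; mL=3150/8833, mR=-1690/8833; mL+mR=20/121 → advance +1; mR−mL=-40/73 → turn -1·90°
n=2: pose=(-3,9,E); sL=8/41, sR=8/17; mL=396/697, mR=-260/697; mL+mR=8/41 → advance +1; mR−mL=-16/17 → turn -1·90°
n=3: pose=(-2,9,S); sL=1/2, sR=10/41; mL=81/164, mR=1/164; mL+mR=1/2 → advance +1; mR−mL=-20/41 → turn -1·90°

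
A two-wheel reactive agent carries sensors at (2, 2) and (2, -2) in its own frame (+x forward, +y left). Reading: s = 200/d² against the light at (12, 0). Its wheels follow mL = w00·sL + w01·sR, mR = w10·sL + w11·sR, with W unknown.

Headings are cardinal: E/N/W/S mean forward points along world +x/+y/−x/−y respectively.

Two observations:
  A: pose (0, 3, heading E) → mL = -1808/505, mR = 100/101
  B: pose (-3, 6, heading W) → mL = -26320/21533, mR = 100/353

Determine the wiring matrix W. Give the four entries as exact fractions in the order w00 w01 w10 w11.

-1 -1 0 1/2

obs A: pose=(0,3,E) → sL=8/5, sR=200/101, mL=-1808/505, mR=100/101
obs B: pose=(-3,6,W) → sL=40/61, sR=200/353, mL=-26320/21533, mR=100/353
sensor matrix S = [[8/5, 200/101], [40/61, 200/353]]; det S = -852480/2174833
solve [mL_A; mL_B] = S·[w00; w01] and [mR_A; mR_B] = S·[w10; w11]:
  w00 = -1, w01 = -1, w10 = 0, w11 = 1/2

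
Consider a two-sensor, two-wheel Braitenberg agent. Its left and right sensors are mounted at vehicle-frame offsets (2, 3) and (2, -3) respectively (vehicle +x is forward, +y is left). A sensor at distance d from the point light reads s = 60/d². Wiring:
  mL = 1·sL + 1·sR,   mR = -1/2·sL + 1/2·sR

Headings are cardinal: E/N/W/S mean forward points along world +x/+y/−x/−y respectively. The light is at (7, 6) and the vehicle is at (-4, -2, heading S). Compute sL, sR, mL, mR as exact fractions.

left sensor world pos  = (-1, -4); dL² = 164
right sensor world pos = (-7, -4); dR² = 296
sL = 60/164 = 15/41
sR = 60/296 = 15/74
mL = 1·sL + 1·sR = 1725/3034
mR = -1/2·sL + 1/2·sR = -495/6068

15/41 15/74 1725/3034 -495/6068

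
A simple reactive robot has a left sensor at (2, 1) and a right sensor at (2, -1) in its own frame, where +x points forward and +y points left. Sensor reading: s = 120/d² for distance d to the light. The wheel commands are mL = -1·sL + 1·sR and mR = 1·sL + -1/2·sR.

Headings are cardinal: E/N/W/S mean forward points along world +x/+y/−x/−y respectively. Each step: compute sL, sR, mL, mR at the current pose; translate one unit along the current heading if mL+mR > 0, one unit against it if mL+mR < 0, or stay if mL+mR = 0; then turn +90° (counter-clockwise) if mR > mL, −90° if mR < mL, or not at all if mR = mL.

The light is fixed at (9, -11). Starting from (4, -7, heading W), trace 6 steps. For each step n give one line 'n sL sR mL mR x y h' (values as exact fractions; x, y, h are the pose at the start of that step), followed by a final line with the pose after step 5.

n=0: pose=(4,-7,W); sL=60/29, sR=60/37; mL=-480/1073, mR=1350/1073; mL+mR=30/37 → advance +1; mR−mL=1830/1073 → turn +1·90°
n=1: pose=(3,-7,S); sL=120/29, sR=120/53; mL=-2880/1537, mR=4620/1537; mL+mR=60/53 → advance +1; mR−mL=7500/1537 → turn +1·90°
n=2: pose=(3,-8,E); sL=15/4, sR=6; mL=9/4, mR=3/4; mL+mR=3 → advance +1; mR−mL=-3/2 → turn -1·90°
n=3: pose=(4,-8,S); sL=120/17, sR=120/37; mL=-2400/629, mR=3420/629; mL+mR=60/37 → advance +1; mR−mL=5820/629 → turn +1·90°
n=4: pose=(4,-9,E); sL=20/3, sR=12; mL=16/3, mR=2/3; mL+mR=6 → advance +1; mR−mL=-14/3 → turn -1·90°
n=5: pose=(5,-9,S); sL=40/3, sR=24/5; mL=-128/15, mR=164/15; mL+mR=12/5 → advance +1; mR−mL=292/15 → turn +1·90°

0 60/29 60/37 -480/1073 1350/1073 4 -7 W
1 120/29 120/53 -2880/1537 4620/1537 3 -7 S
2 15/4 6 9/4 3/4 3 -8 E
3 120/17 120/37 -2400/629 3420/629 4 -8 S
4 20/3 12 16/3 2/3 4 -9 E
5 40/3 24/5 -128/15 164/15 5 -9 S
final 5 -10 E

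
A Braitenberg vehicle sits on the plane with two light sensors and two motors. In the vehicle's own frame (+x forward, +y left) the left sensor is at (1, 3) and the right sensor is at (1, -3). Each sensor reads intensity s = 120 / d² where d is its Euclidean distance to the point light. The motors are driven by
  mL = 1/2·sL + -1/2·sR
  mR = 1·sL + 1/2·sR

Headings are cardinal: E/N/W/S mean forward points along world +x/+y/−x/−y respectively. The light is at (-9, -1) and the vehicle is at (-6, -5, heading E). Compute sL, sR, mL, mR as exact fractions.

left sensor world pos  = (-5, -2); dL² = 17
right sensor world pos = (-5, -8); dR² = 65
sL = 120/17 = 120/17
sR = 120/65 = 24/13
mL = 1/2·sL + -1/2·sR = 576/221
mR = 1·sL + 1/2·sR = 1764/221

120/17 24/13 576/221 1764/221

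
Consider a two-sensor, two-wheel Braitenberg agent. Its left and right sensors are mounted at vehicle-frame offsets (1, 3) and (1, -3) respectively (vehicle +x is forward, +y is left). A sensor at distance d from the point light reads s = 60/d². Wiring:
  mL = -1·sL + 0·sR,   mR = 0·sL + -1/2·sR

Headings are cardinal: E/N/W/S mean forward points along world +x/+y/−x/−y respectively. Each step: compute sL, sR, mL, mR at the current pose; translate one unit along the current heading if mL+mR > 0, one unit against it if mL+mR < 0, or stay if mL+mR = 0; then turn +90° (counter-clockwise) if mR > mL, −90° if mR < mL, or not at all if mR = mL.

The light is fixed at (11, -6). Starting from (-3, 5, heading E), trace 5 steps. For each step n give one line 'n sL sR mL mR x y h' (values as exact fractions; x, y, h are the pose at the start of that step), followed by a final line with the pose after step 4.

n=0: pose=(-3,5,E); sL=12/73, sR=60/233; mL=-12/73, mR=-30/233; mL+mR=-4986/17009 → advance -1; mR−mL=606/17009 → turn +1·90°
n=1: pose=(-4,5,N); sL=5/39, sR=5/24; mL=-5/39, mR=-5/48; mL+mR=-145/624 → advance -1; mR−mL=5/208 → turn +1·90°
n=2: pose=(-4,4,W); sL=12/61, sR=12/85; mL=-12/61, mR=-6/85; mL+mR=-1386/5185 → advance -1; mR−mL=654/5185 → turn +1·90°
n=3: pose=(-3,4,S); sL=30/101, sR=6/37; mL=-30/101, mR=-3/37; mL+mR=-1413/3737 → advance -1; mR−mL=807/3737 → turn +1·90°
n=4: pose=(-3,5,E); sL=12/73, sR=60/233; mL=-12/73, mR=-30/233; mL+mR=-4986/17009 → advance -1; mR−mL=606/17009 → turn +1·90°

0 12/73 60/233 -12/73 -30/233 -3 5 E
1 5/39 5/24 -5/39 -5/48 -4 5 N
2 12/61 12/85 -12/61 -6/85 -4 4 W
3 30/101 6/37 -30/101 -3/37 -3 4 S
4 12/73 60/233 -12/73 -30/233 -3 5 E
final -4 5 N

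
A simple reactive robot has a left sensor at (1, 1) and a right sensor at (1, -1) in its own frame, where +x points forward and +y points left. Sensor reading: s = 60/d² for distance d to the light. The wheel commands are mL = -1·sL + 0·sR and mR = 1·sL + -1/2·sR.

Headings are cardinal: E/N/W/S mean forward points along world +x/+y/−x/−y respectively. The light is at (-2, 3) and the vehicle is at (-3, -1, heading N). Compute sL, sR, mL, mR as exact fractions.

60/13 20/3 -60/13 50/39

left sensor world pos  = (-4, 0); dL² = 13
right sensor world pos = (-2, 0); dR² = 9
sL = 60/13 = 60/13
sR = 60/9 = 20/3
mL = -1·sL + 0·sR = -60/13
mR = 1·sL + -1/2·sR = 50/39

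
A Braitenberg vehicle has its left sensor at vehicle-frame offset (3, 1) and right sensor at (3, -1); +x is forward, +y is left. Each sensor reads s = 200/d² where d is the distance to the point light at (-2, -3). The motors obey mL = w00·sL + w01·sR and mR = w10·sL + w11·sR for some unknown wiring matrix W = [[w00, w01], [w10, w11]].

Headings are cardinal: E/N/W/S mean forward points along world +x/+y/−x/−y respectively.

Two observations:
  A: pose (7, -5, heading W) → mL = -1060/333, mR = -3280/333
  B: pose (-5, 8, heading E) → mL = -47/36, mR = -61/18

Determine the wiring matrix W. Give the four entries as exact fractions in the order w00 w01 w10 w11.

obs A: pose=(7,-5,W) → sL=40/9, sR=200/37, mL=-1060/333, mR=-3280/333
obs B: pose=(-5,8,E) → sL=25/18, sR=2, mL=-47/36, mR=-61/18
sensor matrix S = [[40/9, 200/37], [25/18, 2]]; det S = 460/333
solve [mL_A; mL_B] = S·[w00; w01] and [mR_A; mR_B] = S·[w10; w11]:
  w00 = 1/2, w01 = -1, w10 = -1, w11 = -1

1/2 -1 -1 -1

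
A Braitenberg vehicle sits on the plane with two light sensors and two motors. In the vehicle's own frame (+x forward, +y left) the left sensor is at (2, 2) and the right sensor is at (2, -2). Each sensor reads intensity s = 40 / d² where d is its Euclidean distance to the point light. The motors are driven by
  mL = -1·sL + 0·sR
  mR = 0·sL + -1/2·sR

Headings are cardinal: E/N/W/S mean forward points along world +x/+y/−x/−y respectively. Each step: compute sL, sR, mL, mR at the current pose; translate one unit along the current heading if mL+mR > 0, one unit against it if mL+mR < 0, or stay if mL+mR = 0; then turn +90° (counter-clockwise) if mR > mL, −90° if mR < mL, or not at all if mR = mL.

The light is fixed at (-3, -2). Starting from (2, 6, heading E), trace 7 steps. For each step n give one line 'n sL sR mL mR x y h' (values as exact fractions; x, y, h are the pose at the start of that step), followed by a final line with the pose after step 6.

0 40/149 8/17 -40/149 -4/17 2 6 E
1 5/13 5/17 -5/13 -5/34 1 6 N
2 40/29 8/17 -40/29 -4/17 1 5 W
3 20/37 20/17 -20/37 -10/17 2 5 S
4 8/9 40/109 -8/9 -20/109 2 6 W
5 2/5 10/13 -2/5 -5/13 3 6 S
6 8/37 40/113 -8/37 -20/113 3 7 E
final 2 7 N

n=0: pose=(2,6,E); sL=40/149, sR=8/17; mL=-40/149, mR=-4/17; mL+mR=-1276/2533 → advance -1; mR−mL=84/2533 → turn +1·90°
n=1: pose=(1,6,N); sL=5/13, sR=5/17; mL=-5/13, mR=-5/34; mL+mR=-235/442 → advance -1; mR−mL=105/442 → turn +1·90°
n=2: pose=(1,5,W); sL=40/29, sR=8/17; mL=-40/29, mR=-4/17; mL+mR=-796/493 → advance -1; mR−mL=564/493 → turn +1·90°
n=3: pose=(2,5,S); sL=20/37, sR=20/17; mL=-20/37, mR=-10/17; mL+mR=-710/629 → advance -1; mR−mL=-30/629 → turn -1·90°
n=4: pose=(2,6,W); sL=8/9, sR=40/109; mL=-8/9, mR=-20/109; mL+mR=-1052/981 → advance -1; mR−mL=692/981 → turn +1·90°
n=5: pose=(3,6,S); sL=2/5, sR=10/13; mL=-2/5, mR=-5/13; mL+mR=-51/65 → advance -1; mR−mL=1/65 → turn +1·90°
n=6: pose=(3,7,E); sL=8/37, sR=40/113; mL=-8/37, mR=-20/113; mL+mR=-1644/4181 → advance -1; mR−mL=164/4181 → turn +1·90°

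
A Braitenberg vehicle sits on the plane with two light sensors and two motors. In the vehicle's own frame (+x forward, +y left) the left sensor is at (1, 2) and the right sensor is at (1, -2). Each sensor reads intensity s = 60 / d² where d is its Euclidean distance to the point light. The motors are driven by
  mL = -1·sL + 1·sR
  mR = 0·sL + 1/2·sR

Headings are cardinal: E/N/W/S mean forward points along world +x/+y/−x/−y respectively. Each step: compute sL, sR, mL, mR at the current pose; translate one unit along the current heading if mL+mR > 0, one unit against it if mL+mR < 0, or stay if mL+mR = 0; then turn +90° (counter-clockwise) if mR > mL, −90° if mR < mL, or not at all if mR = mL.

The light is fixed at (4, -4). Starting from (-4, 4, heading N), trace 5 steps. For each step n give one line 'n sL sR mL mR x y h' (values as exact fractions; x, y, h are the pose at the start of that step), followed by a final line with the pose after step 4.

n=0: pose=(-4,4,N); sL=60/181, sR=20/39; mL=1280/7059, mR=10/39; mL+mR=1030/2353 → advance +1; mR−mL=530/7059 → turn +1·90°
n=1: pose=(-4,5,W); sL=6/13, sR=30/101; mL=-216/1313, mR=15/101; mL+mR=-21/1313 → advance -1; mR−mL=411/1313 → turn +1·90°
n=2: pose=(-3,5,S); sL=60/89, sR=12/29; mL=-672/2581, mR=6/29; mL+mR=-138/2581 → advance -1; mR−mL=1206/2581 → turn +1·90°
n=3: pose=(-3,6,E); sL=1/3, sR=3/5; mL=4/15, mR=3/10; mL+mR=17/30 → advance +1; mR−mL=1/30 → turn +1·90°
n=4: pose=(-2,6,N); sL=12/37, sR=60/137; mL=576/5069, mR=30/137; mL+mR=1686/5069 → advance +1; mR−mL=534/5069 → turn +1·90°

0 60/181 20/39 1280/7059 10/39 -4 4 N
1 6/13 30/101 -216/1313 15/101 -4 5 W
2 60/89 12/29 -672/2581 6/29 -3 5 S
3 1/3 3/5 4/15 3/10 -3 6 E
4 12/37 60/137 576/5069 30/137 -2 6 N
final -2 7 W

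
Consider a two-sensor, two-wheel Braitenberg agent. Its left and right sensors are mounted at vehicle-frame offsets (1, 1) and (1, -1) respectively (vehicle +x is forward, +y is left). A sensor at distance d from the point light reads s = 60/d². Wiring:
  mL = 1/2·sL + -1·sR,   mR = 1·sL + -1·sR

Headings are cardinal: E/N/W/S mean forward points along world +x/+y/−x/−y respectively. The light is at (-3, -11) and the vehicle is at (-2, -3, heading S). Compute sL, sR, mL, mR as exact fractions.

left sensor world pos  = (-1, -4); dL² = 53
right sensor world pos = (-3, -4); dR² = 49
sL = 60/53 = 60/53
sR = 60/49 = 60/49
mL = 1/2·sL + -1·sR = -1710/2597
mR = 1·sL + -1·sR = -240/2597

60/53 60/49 -1710/2597 -240/2597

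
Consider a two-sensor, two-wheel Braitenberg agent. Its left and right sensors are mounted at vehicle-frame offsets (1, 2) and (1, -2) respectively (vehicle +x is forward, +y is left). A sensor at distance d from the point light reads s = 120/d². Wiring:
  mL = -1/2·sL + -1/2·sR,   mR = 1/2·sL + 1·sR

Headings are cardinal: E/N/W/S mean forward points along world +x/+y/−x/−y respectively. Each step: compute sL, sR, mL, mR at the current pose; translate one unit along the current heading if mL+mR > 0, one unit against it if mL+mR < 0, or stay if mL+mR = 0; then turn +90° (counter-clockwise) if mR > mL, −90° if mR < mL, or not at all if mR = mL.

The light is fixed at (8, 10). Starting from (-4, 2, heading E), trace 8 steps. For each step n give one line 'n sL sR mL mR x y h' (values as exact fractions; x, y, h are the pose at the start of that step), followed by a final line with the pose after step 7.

0 120/157 120/221 -22680/34697 32100/34697 -4 2 E
1 60/109 12/13 -1044/1417 1698/1417 -3 2 N
2 8/15 120/169 -1576/2535 2476/2535 -3 3 W
3 30/41 6/13 -318/533 441/533 -4 3 S
4 120/157 120/221 -22680/34697 32100/34697 -4 2 E
5 60/109 12/13 -1044/1417 1698/1417 -3 2 N
6 8/15 120/169 -1576/2535 2476/2535 -3 3 W
7 30/41 6/13 -318/533 441/533 -4 3 S
final -4 2 E

n=0: pose=(-4,2,E); sL=120/157, sR=120/221; mL=-22680/34697, mR=32100/34697; mL+mR=60/221 → advance +1; mR−mL=54780/34697 → turn +1·90°
n=1: pose=(-3,2,N); sL=60/109, sR=12/13; mL=-1044/1417, mR=1698/1417; mL+mR=6/13 → advance +1; mR−mL=2742/1417 → turn +1·90°
n=2: pose=(-3,3,W); sL=8/15, sR=120/169; mL=-1576/2535, mR=2476/2535; mL+mR=60/169 → advance +1; mR−mL=4052/2535 → turn +1·90°
n=3: pose=(-4,3,S); sL=30/41, sR=6/13; mL=-318/533, mR=441/533; mL+mR=3/13 → advance +1; mR−mL=759/533 → turn +1·90°
n=4: pose=(-4,2,E); sL=120/157, sR=120/221; mL=-22680/34697, mR=32100/34697; mL+mR=60/221 → advance +1; mR−mL=54780/34697 → turn +1·90°
n=5: pose=(-3,2,N); sL=60/109, sR=12/13; mL=-1044/1417, mR=1698/1417; mL+mR=6/13 → advance +1; mR−mL=2742/1417 → turn +1·90°
n=6: pose=(-3,3,W); sL=8/15, sR=120/169; mL=-1576/2535, mR=2476/2535; mL+mR=60/169 → advance +1; mR−mL=4052/2535 → turn +1·90°
n=7: pose=(-4,3,S); sL=30/41, sR=6/13; mL=-318/533, mR=441/533; mL+mR=3/13 → advance +1; mR−mL=759/533 → turn +1·90°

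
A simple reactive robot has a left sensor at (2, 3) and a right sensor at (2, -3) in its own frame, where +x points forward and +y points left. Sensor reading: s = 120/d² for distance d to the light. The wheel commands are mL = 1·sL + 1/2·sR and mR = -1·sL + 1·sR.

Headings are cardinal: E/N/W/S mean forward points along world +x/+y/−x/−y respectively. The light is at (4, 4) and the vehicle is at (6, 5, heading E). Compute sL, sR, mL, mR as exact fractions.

left sensor world pos  = (8, 8); dL² = 32
right sensor world pos = (8, 2); dR² = 20
sL = 120/32 = 15/4
sR = 120/20 = 6
mL = 1·sL + 1/2·sR = 27/4
mR = -1·sL + 1·sR = 9/4

15/4 6 27/4 9/4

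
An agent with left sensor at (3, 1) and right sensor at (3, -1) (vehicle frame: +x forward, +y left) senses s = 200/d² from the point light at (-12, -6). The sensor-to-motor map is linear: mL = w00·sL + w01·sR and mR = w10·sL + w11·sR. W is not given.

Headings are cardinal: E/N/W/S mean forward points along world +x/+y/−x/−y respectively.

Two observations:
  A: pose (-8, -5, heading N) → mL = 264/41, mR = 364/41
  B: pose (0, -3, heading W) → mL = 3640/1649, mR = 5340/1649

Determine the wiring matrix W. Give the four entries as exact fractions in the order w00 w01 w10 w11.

1/2 1/2 1/2 1

obs A: pose=(-8,-5,N) → sL=8, sR=200/41, mL=264/41, mR=364/41
obs B: pose=(0,-3,W) → sL=40/17, sR=200/97, mL=3640/1649, mR=5340/1649
sensor matrix S = [[8, 200/41], [40/17, 200/97]]; det S = 339200/67609
solve [mL_A; mL_B] = S·[w00; w01] and [mR_A; mR_B] = S·[w10; w11]:
  w00 = 1/2, w01 = 1/2, w10 = 1/2, w11 = 1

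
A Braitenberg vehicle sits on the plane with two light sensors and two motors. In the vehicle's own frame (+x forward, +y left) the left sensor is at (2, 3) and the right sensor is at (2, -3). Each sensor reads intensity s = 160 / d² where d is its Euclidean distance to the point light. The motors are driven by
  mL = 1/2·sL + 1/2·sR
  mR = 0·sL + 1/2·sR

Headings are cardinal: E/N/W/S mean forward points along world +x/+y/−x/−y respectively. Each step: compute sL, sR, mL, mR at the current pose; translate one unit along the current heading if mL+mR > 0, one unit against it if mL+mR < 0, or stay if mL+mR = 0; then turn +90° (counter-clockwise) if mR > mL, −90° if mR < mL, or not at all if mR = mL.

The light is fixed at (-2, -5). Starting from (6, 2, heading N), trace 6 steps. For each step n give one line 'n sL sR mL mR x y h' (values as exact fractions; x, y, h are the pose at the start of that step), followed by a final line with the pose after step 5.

n=0: pose=(6,2,N); sL=80/53, sR=80/101; mL=6160/5353, mR=40/101; mL+mR=8280/5353 → advance +1; mR−mL=-40/53 → turn -1·90°
n=1: pose=(6,3,E); sL=160/221, sR=32/25; mL=5536/5525, mR=16/25; mL+mR=9072/5525 → advance +1; mR−mL=-80/221 → turn -1·90°
n=2: pose=(7,3,S); sL=8/9, sR=20/9; mL=14/9, mR=10/9; mL+mR=8/3 → advance +1; mR−mL=-4/9 → turn -1·90°
n=3: pose=(7,2,W); sL=32/13, sR=160/149; mL=3424/1937, mR=80/149; mL+mR=4464/1937 → advance +1; mR−mL=-16/13 → turn -1·90°
n=4: pose=(6,2,N); sL=80/53, sR=80/101; mL=6160/5353, mR=40/101; mL+mR=8280/5353 → advance +1; mR−mL=-40/53 → turn -1·90°
n=5: pose=(6,3,E); sL=160/221, sR=32/25; mL=5536/5525, mR=16/25; mL+mR=9072/5525 → advance +1; mR−mL=-80/221 → turn -1·90°

0 80/53 80/101 6160/5353 40/101 6 2 N
1 160/221 32/25 5536/5525 16/25 6 3 E
2 8/9 20/9 14/9 10/9 7 3 S
3 32/13 160/149 3424/1937 80/149 7 2 W
4 80/53 80/101 6160/5353 40/101 6 2 N
5 160/221 32/25 5536/5525 16/25 6 3 E
final 7 3 S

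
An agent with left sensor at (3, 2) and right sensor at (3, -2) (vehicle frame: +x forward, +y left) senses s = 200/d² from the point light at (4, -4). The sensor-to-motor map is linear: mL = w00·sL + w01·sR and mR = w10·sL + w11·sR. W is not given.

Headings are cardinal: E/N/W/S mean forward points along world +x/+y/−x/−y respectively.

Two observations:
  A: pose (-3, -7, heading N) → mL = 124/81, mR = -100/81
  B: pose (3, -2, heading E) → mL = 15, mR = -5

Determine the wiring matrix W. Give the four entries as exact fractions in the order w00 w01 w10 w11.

obs A: pose=(-3,-7,N) → sL=200/81, sR=8, mL=124/81, mR=-100/81
obs B: pose=(3,-2,E) → sL=10, sR=50, mL=15, mR=-5
sensor matrix S = [[200/81, 8], [10, 50]]; det S = 3520/81
solve [mL_A; mL_B] = S·[w00; w01] and [mR_A; mR_B] = S·[w10; w11]:
  w00 = -1, w01 = 1/2, w10 = -1/2, w11 = 0

-1 1/2 -1/2 0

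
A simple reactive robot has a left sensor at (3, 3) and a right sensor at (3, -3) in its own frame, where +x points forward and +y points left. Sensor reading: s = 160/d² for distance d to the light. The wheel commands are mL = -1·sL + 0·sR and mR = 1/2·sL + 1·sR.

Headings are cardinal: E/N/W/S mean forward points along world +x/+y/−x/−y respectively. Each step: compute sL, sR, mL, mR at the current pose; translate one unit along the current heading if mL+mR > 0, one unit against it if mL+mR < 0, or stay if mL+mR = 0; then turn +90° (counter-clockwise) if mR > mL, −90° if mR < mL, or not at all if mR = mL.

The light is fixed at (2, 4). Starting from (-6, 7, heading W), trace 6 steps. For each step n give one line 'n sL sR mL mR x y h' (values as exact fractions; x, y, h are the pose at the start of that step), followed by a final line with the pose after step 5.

0 160/121 160/157 -160/121 31920/18997 -6 7 W
1 40/9 10/9 -40/9 10/3 -7 7 S
2 32/17 160/37 -32/17 3312/629 -7 8 E
3 16/17 80/37 -16/17 1656/629 -6 8 N
4 32/25 32/37 -32/25 1392/925 -6 9 W
5 4 40/37 -4 114/37 -7 9 S
final -7 10 E

n=0: pose=(-6,7,W); sL=160/121, sR=160/157; mL=-160/121, mR=31920/18997; mL+mR=6800/18997 → advance +1; mR−mL=57040/18997 → turn +1·90°
n=1: pose=(-7,7,S); sL=40/9, sR=10/9; mL=-40/9, mR=10/3; mL+mR=-10/9 → advance -1; mR−mL=70/9 → turn +1·90°
n=2: pose=(-7,8,E); sL=32/17, sR=160/37; mL=-32/17, mR=3312/629; mL+mR=2128/629 → advance +1; mR−mL=4496/629 → turn +1·90°
n=3: pose=(-6,8,N); sL=16/17, sR=80/37; mL=-16/17, mR=1656/629; mL+mR=1064/629 → advance +1; mR−mL=2248/629 → turn +1·90°
n=4: pose=(-6,9,W); sL=32/25, sR=32/37; mL=-32/25, mR=1392/925; mL+mR=208/925 → advance +1; mR−mL=2576/925 → turn +1·90°
n=5: pose=(-7,9,S); sL=4, sR=40/37; mL=-4, mR=114/37; mL+mR=-34/37 → advance -1; mR−mL=262/37 → turn +1·90°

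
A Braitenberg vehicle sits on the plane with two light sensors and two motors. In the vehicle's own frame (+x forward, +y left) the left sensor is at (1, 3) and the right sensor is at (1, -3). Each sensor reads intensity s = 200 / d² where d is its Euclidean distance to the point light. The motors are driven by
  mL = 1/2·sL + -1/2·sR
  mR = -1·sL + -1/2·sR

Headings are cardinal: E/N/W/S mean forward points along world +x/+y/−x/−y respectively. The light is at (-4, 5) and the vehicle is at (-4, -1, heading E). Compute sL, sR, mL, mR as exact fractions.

left sensor world pos  = (-3, 2); dL² = 10
right sensor world pos = (-3, -4); dR² = 82
sL = 200/10 = 20
sR = 200/82 = 100/41
mL = 1/2·sL + -1/2·sR = 360/41
mR = -1·sL + -1/2·sR = -870/41

20 100/41 360/41 -870/41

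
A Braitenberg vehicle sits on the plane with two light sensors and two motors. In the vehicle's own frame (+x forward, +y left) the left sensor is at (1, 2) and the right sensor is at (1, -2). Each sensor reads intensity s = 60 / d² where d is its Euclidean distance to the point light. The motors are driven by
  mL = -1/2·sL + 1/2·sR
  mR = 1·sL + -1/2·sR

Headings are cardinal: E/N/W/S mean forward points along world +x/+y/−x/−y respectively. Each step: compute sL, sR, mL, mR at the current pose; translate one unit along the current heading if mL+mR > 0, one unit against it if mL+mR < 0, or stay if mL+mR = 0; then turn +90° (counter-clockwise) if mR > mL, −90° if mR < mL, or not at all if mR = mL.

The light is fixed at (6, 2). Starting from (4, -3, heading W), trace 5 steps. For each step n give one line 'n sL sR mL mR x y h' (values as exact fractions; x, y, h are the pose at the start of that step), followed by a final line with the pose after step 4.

n=0: pose=(4,-3,W); sL=30/29, sR=10/3; mL=100/87, mR=-55/87; mL+mR=15/29 → advance +1; mR−mL=-155/87 → turn -1·90°
n=1: pose=(3,-3,N); sL=60/41, sR=60/17; mL=720/697, mR=-210/697; mL+mR=30/41 → advance +1; mR−mL=-930/697 → turn -1·90°
n=2: pose=(3,-2,E); sL=15/2, sR=3/2; mL=-3, mR=27/4; mL+mR=15/4 → advance +1; mR−mL=39/4 → turn +1·90°
n=3: pose=(4,-2,N); sL=12/5, sR=20/3; mL=32/15, mR=-14/15; mL+mR=6/5 → advance +1; mR−mL=-46/15 → turn -1·90°
n=4: pose=(4,-1,E); sL=30, sR=30/13; mL=-180/13, mR=375/13; mL+mR=15 → advance +1; mR−mL=555/13 → turn +1·90°

0 30/29 10/3 100/87 -55/87 4 -3 W
1 60/41 60/17 720/697 -210/697 3 -3 N
2 15/2 3/2 -3 27/4 3 -2 E
3 12/5 20/3 32/15 -14/15 4 -2 N
4 30 30/13 -180/13 375/13 4 -1 E
final 5 -1 N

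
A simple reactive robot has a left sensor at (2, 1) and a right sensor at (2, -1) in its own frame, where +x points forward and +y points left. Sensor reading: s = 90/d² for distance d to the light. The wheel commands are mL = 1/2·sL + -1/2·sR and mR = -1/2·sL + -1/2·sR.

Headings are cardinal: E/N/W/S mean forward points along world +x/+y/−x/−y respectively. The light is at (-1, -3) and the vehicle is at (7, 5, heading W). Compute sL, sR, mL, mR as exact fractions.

left sensor world pos  = (5, 4); dL² = 85
right sensor world pos = (5, 6); dR² = 117
sL = 90/85 = 18/17
sR = 90/117 = 10/13
mL = 1/2·sL + -1/2·sR = 32/221
mR = -1/2·sL + -1/2·sR = -202/221

18/17 10/13 32/221 -202/221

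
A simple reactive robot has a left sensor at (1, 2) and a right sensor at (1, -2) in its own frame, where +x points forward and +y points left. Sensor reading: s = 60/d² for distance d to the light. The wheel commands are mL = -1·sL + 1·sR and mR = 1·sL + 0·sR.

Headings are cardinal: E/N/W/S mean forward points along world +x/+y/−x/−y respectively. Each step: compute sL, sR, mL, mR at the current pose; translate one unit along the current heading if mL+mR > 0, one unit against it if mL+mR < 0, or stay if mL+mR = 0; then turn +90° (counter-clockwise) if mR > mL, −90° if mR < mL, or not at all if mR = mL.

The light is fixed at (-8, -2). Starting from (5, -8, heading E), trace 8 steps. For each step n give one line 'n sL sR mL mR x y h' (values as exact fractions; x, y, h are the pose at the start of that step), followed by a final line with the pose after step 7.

n=0: pose=(5,-8,E); sL=15/53, sR=3/13; mL=-36/689, mR=15/53; mL+mR=3/13 → advance +1; mR−mL=231/689 → turn +1·90°
n=1: pose=(6,-8,N); sL=60/169, sR=60/281; mL=-6720/47489, mR=60/169; mL+mR=60/281 → advance +1; mR−mL=23580/47489 → turn +1·90°
n=2: pose=(6,-7,W); sL=30/109, sR=30/89; mL=600/9701, mR=30/109; mL+mR=30/89 → advance +1; mR−mL=2070/9701 → turn +1·90°
n=3: pose=(5,-7,S); sL=20/87, sR=60/157; mL=2080/13659, mR=20/87; mL+mR=60/157 → advance +1; mR−mL=1060/13659 → turn +1·90°
n=4: pose=(5,-8,E); sL=15/53, sR=3/13; mL=-36/689, mR=15/53; mL+mR=3/13 → advance +1; mR−mL=231/689 → turn +1·90°
n=5: pose=(6,-8,N); sL=60/169, sR=60/281; mL=-6720/47489, mR=60/169; mL+mR=60/281 → advance +1; mR−mL=23580/47489 → turn +1·90°
n=6: pose=(6,-7,W); sL=30/109, sR=30/89; mL=600/9701, mR=30/109; mL+mR=30/89 → advance +1; mR−mL=2070/9701 → turn +1·90°
n=7: pose=(5,-7,S); sL=20/87, sR=60/157; mL=2080/13659, mR=20/87; mL+mR=60/157 → advance +1; mR−mL=1060/13659 → turn +1·90°

0 15/53 3/13 -36/689 15/53 5 -8 E
1 60/169 60/281 -6720/47489 60/169 6 -8 N
2 30/109 30/89 600/9701 30/109 6 -7 W
3 20/87 60/157 2080/13659 20/87 5 -7 S
4 15/53 3/13 -36/689 15/53 5 -8 E
5 60/169 60/281 -6720/47489 60/169 6 -8 N
6 30/109 30/89 600/9701 30/109 6 -7 W
7 20/87 60/157 2080/13659 20/87 5 -7 S
final 5 -8 E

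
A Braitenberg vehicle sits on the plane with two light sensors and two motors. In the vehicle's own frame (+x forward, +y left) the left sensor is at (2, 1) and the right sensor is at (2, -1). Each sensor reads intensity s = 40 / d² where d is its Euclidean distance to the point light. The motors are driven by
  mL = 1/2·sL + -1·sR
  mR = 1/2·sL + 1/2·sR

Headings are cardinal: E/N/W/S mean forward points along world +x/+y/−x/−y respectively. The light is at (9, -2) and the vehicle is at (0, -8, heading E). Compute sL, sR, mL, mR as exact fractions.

left sensor world pos  = (2, -7); dL² = 74
right sensor world pos = (2, -9); dR² = 98
sL = 40/74 = 20/37
sR = 40/98 = 20/49
mL = 1/2·sL + -1·sR = -250/1813
mR = 1/2·sL + 1/2·sR = 860/1813

20/37 20/49 -250/1813 860/1813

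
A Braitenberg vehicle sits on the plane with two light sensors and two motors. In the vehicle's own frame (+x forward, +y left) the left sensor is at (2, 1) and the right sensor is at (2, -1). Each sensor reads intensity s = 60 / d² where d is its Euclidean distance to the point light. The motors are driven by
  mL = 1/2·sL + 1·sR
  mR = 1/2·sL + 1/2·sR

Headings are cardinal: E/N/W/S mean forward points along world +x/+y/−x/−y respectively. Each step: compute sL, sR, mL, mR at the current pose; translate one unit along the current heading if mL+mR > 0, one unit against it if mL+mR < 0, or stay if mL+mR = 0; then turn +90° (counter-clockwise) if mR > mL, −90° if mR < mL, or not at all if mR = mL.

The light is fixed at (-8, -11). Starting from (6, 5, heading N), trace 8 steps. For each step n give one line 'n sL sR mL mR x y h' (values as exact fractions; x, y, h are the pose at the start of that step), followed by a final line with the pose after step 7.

0 60/493 20/183 15350/90219 10420/90219 6 5 N
1 3/29 15/128 627/3712 819/7424 6 6 E
2 60/481 60/421 41490/202501 27060/202501 7 6 S
3 30/197 30/229 9345/45113 6390/45113 7 5 W
4 60/493 20/183 15350/90219 10420/90219 6 5 N
5 3/29 15/128 627/3712 819/7424 6 6 E
6 60/481 60/421 41490/202501 27060/202501 7 6 S
7 30/197 30/229 9345/45113 6390/45113 7 5 W
final 6 5 N

n=0: pose=(6,5,N); sL=60/493, sR=20/183; mL=15350/90219, mR=10420/90219; mL+mR=8590/30073 → advance +1; mR−mL=-10/183 → turn -1·90°
n=1: pose=(6,6,E); sL=3/29, sR=15/128; mL=627/3712, mR=819/7424; mL+mR=2073/7424 → advance +1; mR−mL=-15/256 → turn -1·90°
n=2: pose=(7,6,S); sL=60/481, sR=60/421; mL=41490/202501, mR=27060/202501; mL+mR=68550/202501 → advance +1; mR−mL=-30/421 → turn -1·90°
n=3: pose=(7,5,W); sL=30/197, sR=30/229; mL=9345/45113, mR=6390/45113; mL+mR=15735/45113 → advance +1; mR−mL=-15/229 → turn -1·90°
n=4: pose=(6,5,N); sL=60/493, sR=20/183; mL=15350/90219, mR=10420/90219; mL+mR=8590/30073 → advance +1; mR−mL=-10/183 → turn -1·90°
n=5: pose=(6,6,E); sL=3/29, sR=15/128; mL=627/3712, mR=819/7424; mL+mR=2073/7424 → advance +1; mR−mL=-15/256 → turn -1·90°
n=6: pose=(7,6,S); sL=60/481, sR=60/421; mL=41490/202501, mR=27060/202501; mL+mR=68550/202501 → advance +1; mR−mL=-30/421 → turn -1·90°
n=7: pose=(7,5,W); sL=30/197, sR=30/229; mL=9345/45113, mR=6390/45113; mL+mR=15735/45113 → advance +1; mR−mL=-15/229 → turn -1·90°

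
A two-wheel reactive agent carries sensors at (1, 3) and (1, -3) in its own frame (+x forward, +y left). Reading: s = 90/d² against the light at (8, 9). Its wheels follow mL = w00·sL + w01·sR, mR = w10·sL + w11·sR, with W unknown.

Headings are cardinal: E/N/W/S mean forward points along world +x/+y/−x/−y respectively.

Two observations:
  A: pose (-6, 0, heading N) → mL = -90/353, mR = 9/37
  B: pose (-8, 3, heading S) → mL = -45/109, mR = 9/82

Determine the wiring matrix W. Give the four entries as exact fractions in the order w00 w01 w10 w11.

-1 0 0 1/2

obs A: pose=(-6,0,N) → sL=90/353, sR=18/37, mL=-90/353, mR=9/37
obs B: pose=(-8,3,S) → sL=45/109, sR=9/41, mL=-45/109, mR=9/82
sensor matrix S = [[90/353, 18/37], [45/109, 9/41]]; det S = -8456400/58369609
solve [mL_A; mL_B] = S·[w00; w01] and [mR_A; mR_B] = S·[w10; w11]:
  w00 = -1, w01 = 0, w10 = 0, w11 = 1/2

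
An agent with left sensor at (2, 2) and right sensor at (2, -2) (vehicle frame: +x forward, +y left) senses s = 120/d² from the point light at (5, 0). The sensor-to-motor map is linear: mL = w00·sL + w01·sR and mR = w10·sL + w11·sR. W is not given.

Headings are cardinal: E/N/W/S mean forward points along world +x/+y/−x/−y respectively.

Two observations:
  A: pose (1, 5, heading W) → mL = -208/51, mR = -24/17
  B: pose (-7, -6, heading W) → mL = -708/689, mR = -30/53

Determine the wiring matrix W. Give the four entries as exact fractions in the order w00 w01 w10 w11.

-1 -1 0 -1

obs A: pose=(1,5,W) → sL=8/3, sR=24/17, mL=-208/51, mR=-24/17
obs B: pose=(-7,-6,W) → sL=6/13, sR=30/53, mL=-708/689, mR=-30/53
sensor matrix S = [[8/3, 24/17], [6/13, 30/53]]; det S = 10048/11713
solve [mL_A; mL_B] = S·[w00; w01] and [mR_A; mR_B] = S·[w10; w11]:
  w00 = -1, w01 = -1, w10 = 0, w11 = -1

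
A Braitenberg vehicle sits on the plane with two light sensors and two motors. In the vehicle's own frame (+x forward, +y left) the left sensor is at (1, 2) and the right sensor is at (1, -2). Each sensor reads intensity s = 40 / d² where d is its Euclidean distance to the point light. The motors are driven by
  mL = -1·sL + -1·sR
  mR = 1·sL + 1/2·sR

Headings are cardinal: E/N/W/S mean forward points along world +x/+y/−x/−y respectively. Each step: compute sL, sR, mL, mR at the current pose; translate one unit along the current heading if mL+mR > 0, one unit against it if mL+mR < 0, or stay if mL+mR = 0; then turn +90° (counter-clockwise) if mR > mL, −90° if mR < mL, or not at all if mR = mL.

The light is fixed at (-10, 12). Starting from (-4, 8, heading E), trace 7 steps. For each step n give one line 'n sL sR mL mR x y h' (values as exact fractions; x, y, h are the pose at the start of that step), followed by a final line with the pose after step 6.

n=0: pose=(-4,8,E); sL=40/53, sR=8/17; mL=-1104/901, mR=892/901; mL+mR=-4/17 → advance -1; mR−mL=1996/901 → turn +1·90°
n=1: pose=(-5,8,N); sL=20/9, sR=20/29; mL=-760/261, mR=670/261; mL+mR=-10/29 → advance -1; mR−mL=1430/261 → turn +1·90°
n=2: pose=(-5,7,W); sL=8/13, sR=8/5; mL=-144/65, mR=92/65; mL+mR=-4/5 → advance -1; mR−mL=236/65 → turn +1·90°
n=3: pose=(-4,7,S); sL=2/5, sR=10/13; mL=-76/65, mR=51/65; mL+mR=-5/13 → advance -1; mR−mL=127/65 → turn +1·90°
n=4: pose=(-4,8,E); sL=40/53, sR=8/17; mL=-1104/901, mR=892/901; mL+mR=-4/17 → advance -1; mR−mL=1996/901 → turn +1·90°
n=5: pose=(-5,8,N); sL=20/9, sR=20/29; mL=-760/261, mR=670/261; mL+mR=-10/29 → advance -1; mR−mL=1430/261 → turn +1·90°
n=6: pose=(-5,7,W); sL=8/13, sR=8/5; mL=-144/65, mR=92/65; mL+mR=-4/5 → advance -1; mR−mL=236/65 → turn +1·90°

0 40/53 8/17 -1104/901 892/901 -4 8 E
1 20/9 20/29 -760/261 670/261 -5 8 N
2 8/13 8/5 -144/65 92/65 -5 7 W
3 2/5 10/13 -76/65 51/65 -4 7 S
4 40/53 8/17 -1104/901 892/901 -4 8 E
5 20/9 20/29 -760/261 670/261 -5 8 N
6 8/13 8/5 -144/65 92/65 -5 7 W
final -4 7 S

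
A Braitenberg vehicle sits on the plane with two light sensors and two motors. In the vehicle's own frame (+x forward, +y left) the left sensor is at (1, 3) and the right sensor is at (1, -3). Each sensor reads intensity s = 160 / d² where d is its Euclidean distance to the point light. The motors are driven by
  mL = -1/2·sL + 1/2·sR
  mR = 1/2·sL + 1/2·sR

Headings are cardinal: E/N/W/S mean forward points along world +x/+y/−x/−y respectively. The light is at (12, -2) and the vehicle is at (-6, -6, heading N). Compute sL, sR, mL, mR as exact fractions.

left sensor world pos  = (-9, -5); dL² = 450
right sensor world pos = (-3, -5); dR² = 234
sL = 160/450 = 16/45
sR = 160/234 = 80/117
mL = -1/2·sL + 1/2·sR = 32/195
mR = 1/2·sL + 1/2·sR = 304/585

16/45 80/117 32/195 304/585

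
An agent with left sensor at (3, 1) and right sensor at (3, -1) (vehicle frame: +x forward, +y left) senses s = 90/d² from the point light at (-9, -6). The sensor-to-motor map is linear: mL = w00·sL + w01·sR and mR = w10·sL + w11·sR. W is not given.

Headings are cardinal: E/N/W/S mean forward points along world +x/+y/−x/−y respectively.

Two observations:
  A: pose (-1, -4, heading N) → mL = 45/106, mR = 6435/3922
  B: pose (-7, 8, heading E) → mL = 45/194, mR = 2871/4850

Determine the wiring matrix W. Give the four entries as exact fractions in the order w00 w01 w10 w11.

obs A: pose=(-1,-4,N) → sL=45/37, sR=45/53, mL=45/106, mR=6435/3922
obs B: pose=(-7,8,E) → sL=9/25, sR=45/97, mL=45/194, mR=2871/4850
sensor matrix S = [[45/37, 45/53], [9/25, 45/97]]; det S = 245916/951085
solve [mL_A; mL_B] = S·[w00; w01] and [mR_A; mR_B] = S·[w10; w11]:
  w00 = 0, w01 = 1/2, w10 = 1, w11 = 1/2

0 1/2 1 1/2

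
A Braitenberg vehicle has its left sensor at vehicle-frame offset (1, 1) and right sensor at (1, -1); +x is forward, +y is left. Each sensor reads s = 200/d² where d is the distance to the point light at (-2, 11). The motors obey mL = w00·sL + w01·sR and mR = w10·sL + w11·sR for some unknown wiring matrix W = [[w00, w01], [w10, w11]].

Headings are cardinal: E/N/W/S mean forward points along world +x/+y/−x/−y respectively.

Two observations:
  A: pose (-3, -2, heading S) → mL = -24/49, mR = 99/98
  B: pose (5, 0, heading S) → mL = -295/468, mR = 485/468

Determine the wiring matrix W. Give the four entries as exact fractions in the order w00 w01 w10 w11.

obs A: pose=(-3,-2,S) → sL=50/49, sR=1, mL=-24/49, mR=99/98
obs B: pose=(5,0,S) → sL=25/26, sR=10/9, mL=-295/468, mR=485/468
sensor matrix S = [[50/49, 1], [25/26, 10/9]]; det S = 1975/11466
solve [mL_A; mL_B] = S·[w00; w01] and [mR_A; mR_B] = S·[w10; w11]:
  w00 = 1/2, w01 = -1, w10 = 1/2, w11 = 1/2

1/2 -1 1/2 1/2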